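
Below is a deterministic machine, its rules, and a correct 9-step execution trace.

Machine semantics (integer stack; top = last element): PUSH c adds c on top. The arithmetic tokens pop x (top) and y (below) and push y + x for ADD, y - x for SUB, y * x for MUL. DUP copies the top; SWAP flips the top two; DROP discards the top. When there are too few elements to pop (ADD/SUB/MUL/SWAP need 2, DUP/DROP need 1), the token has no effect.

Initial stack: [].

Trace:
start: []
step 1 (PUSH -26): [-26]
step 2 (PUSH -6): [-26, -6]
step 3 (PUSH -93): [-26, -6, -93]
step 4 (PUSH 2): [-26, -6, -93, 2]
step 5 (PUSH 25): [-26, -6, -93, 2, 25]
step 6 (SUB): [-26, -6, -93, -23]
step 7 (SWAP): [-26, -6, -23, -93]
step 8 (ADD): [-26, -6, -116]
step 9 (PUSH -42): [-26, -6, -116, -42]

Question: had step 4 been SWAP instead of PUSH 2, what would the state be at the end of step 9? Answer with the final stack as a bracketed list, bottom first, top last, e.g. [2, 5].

(re-executing from step 4 with the substitution; state before step 4: [-26, -6, -93])
step 4 (SWAP): [-26, -93, -6]
step 5 (PUSH 25): [-26, -93, -6, 25]
step 6 (SUB): [-26, -93, -31]
step 7 (SWAP): [-26, -31, -93]
step 8 (ADD): [-26, -124]
step 9 (PUSH -42): [-26, -124, -42]

[-26, -124, -42]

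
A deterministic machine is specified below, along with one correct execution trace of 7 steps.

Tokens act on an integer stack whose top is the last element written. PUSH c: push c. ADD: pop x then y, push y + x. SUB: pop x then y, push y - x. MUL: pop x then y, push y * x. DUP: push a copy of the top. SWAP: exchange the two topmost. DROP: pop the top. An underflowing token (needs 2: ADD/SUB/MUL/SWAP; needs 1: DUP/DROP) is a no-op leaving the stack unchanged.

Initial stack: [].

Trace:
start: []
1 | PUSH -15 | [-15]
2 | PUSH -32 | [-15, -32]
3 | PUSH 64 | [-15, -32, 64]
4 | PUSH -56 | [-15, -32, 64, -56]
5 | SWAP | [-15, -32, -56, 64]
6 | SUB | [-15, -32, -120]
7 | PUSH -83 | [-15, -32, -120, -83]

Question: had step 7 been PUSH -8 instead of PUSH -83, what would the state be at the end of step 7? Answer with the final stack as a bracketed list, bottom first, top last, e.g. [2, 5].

(re-executing from step 7 with the substitution; state before step 7: [-15, -32, -120])
7 | PUSH -8 | [-15, -32, -120, -8]

[-15, -32, -120, -8]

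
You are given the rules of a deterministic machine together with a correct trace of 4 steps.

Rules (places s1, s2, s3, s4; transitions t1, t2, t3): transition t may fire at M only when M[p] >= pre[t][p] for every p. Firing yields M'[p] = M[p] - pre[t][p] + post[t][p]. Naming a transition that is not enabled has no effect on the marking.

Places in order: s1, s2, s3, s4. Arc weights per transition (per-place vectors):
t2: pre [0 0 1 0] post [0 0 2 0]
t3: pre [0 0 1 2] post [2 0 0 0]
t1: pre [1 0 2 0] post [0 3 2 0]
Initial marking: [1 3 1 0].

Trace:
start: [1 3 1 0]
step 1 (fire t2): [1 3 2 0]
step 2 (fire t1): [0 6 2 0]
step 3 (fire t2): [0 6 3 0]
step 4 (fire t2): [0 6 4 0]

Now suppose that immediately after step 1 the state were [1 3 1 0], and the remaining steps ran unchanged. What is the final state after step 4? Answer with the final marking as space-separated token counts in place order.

state after step 1 := [1 3 1 0]
step 2 (fire t1): [1 3 1 0]
step 3 (fire t2): [1 3 2 0]
step 4 (fire t2): [1 3 3 0]

1 3 3 0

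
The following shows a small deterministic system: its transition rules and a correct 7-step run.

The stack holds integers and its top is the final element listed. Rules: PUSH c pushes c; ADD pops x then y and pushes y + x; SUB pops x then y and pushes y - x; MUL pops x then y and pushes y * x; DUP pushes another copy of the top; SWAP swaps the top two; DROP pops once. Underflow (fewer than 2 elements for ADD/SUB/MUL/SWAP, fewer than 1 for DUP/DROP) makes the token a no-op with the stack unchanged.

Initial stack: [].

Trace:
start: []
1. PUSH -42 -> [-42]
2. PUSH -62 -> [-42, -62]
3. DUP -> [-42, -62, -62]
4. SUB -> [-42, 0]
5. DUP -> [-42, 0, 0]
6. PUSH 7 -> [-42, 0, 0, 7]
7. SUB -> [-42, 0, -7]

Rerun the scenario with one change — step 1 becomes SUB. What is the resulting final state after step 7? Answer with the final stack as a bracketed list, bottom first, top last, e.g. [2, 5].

(re-executing from step 1 with the substitution; state before step 1: [])
1. SUB -> []
2. PUSH -62 -> [-62]
3. DUP -> [-62, -62]
4. SUB -> [0]
5. DUP -> [0, 0]
6. PUSH 7 -> [0, 0, 7]
7. SUB -> [0, -7]

[0, -7]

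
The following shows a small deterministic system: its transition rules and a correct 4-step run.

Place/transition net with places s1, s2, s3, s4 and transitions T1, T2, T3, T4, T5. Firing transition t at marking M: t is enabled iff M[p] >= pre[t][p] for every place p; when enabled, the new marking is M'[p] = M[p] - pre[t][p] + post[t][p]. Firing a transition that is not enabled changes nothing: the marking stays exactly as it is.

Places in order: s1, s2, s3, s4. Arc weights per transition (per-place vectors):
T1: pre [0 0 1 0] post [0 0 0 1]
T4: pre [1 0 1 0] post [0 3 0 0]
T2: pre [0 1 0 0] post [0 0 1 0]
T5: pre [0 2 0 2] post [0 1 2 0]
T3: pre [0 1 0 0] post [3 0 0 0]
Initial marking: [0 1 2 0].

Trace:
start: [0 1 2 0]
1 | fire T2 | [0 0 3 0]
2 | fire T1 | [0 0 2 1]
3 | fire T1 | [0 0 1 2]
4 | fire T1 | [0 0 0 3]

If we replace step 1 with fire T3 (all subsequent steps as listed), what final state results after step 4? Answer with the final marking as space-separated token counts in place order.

3 0 0 2

(re-executing from step 1 with the substitution; state before step 1: [0 1 2 0])
1 | fire T3 | [3 0 2 0]
2 | fire T1 | [3 0 1 1]
3 | fire T1 | [3 0 0 2]
4 | fire T1 | [3 0 0 2]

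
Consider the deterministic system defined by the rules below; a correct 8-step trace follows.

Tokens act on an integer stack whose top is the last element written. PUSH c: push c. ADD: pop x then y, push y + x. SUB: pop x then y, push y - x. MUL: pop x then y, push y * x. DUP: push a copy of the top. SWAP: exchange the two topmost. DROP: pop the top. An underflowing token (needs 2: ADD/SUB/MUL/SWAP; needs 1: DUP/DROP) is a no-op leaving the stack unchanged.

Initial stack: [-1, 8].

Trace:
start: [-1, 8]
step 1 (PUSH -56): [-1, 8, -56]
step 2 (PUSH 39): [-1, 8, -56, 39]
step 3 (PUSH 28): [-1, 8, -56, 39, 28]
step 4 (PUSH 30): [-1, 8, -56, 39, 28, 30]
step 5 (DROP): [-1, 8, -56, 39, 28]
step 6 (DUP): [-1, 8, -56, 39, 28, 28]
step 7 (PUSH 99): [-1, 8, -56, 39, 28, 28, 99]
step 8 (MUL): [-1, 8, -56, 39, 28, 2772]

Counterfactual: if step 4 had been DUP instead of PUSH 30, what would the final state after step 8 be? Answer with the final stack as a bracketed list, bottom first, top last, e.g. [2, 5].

[-1, 8, -56, 39, 28, 2772]

(re-executing from step 4 with the substitution; state before step 4: [-1, 8, -56, 39, 28])
step 4 (DUP): [-1, 8, -56, 39, 28, 28]
step 5 (DROP): [-1, 8, -56, 39, 28]
step 6 (DUP): [-1, 8, -56, 39, 28, 28]
step 7 (PUSH 99): [-1, 8, -56, 39, 28, 28, 99]
step 8 (MUL): [-1, 8, -56, 39, 28, 2772]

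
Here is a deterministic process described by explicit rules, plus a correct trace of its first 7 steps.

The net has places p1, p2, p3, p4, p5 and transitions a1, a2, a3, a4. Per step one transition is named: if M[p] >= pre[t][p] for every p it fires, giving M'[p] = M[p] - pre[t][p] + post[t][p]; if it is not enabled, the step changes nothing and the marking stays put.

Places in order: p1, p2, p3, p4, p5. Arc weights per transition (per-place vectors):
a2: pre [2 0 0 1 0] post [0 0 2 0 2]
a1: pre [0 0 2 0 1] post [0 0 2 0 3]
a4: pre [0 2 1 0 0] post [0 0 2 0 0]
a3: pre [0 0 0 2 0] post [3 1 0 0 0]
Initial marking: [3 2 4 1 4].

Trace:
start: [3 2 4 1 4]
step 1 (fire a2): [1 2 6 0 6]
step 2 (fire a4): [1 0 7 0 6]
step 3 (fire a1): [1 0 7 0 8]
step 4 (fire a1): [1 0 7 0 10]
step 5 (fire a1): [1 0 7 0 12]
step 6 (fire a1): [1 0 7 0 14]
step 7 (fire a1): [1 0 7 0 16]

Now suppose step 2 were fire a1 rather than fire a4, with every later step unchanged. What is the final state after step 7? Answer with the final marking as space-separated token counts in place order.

1 2 6 0 18

(re-executing from step 2 with the substitution; state before step 2: [1 2 6 0 6])
step 2 (fire a1): [1 2 6 0 8]
step 3 (fire a1): [1 2 6 0 10]
step 4 (fire a1): [1 2 6 0 12]
step 5 (fire a1): [1 2 6 0 14]
step 6 (fire a1): [1 2 6 0 16]
step 7 (fire a1): [1 2 6 0 18]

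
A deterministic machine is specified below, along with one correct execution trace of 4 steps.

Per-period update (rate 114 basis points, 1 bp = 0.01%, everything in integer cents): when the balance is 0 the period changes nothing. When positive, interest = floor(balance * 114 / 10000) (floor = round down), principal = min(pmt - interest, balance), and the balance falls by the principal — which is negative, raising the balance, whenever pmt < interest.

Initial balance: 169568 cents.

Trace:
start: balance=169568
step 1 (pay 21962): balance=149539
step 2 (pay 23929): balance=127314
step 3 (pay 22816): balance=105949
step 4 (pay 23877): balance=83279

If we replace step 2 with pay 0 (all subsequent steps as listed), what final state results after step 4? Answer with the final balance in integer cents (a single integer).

107757

(re-executing from step 2 with the substitution; state before step 2: balance=149539)
step 2 (pay 0): balance=151243
step 3 (pay 22816): balance=130151
step 4 (pay 23877): balance=107757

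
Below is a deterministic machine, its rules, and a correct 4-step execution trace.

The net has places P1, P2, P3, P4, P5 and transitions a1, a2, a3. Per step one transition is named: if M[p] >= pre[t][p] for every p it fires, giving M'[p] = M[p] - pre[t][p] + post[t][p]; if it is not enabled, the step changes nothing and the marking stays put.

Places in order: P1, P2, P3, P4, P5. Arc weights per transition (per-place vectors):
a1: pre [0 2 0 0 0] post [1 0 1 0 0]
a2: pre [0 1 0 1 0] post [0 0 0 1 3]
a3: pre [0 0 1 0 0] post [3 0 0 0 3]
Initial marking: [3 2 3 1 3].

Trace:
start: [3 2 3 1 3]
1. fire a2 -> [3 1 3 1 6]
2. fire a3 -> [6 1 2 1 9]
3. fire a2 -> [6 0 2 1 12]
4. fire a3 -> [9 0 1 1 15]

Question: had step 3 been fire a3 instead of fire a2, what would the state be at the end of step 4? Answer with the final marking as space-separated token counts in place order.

12 1 0 1 15

(re-executing from step 3 with the substitution; state before step 3: [6 1 2 1 9])
3. fire a3 -> [9 1 1 1 12]
4. fire a3 -> [12 1 0 1 15]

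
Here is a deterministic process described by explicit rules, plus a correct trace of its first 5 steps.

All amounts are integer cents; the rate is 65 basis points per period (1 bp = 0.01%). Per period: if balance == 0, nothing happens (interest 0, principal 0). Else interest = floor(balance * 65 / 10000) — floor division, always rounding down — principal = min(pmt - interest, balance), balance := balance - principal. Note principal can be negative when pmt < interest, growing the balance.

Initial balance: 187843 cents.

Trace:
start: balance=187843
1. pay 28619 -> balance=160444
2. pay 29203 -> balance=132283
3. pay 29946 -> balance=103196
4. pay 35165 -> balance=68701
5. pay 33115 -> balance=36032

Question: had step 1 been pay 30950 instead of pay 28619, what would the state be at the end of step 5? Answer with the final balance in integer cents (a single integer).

33641

(re-executing from step 1 with the substitution; state before step 1: balance=187843)
1. pay 30950 -> balance=158113
2. pay 29203 -> balance=129937
3. pay 29946 -> balance=100835
4. pay 35165 -> balance=66325
5. pay 33115 -> balance=33641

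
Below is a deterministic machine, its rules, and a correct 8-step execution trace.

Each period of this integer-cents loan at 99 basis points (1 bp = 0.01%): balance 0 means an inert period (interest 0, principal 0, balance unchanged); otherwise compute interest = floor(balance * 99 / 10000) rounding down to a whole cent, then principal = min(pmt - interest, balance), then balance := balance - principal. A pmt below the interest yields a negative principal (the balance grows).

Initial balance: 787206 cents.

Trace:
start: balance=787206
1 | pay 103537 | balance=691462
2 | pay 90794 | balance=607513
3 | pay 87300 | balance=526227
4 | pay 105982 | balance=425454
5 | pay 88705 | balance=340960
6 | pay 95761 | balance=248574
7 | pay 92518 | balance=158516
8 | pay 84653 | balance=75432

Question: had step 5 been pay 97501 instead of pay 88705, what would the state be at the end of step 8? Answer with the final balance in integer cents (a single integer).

(re-executing from step 5 with the substitution; state before step 5: balance=425454)
5 | pay 97501 | balance=332164
6 | pay 95761 | balance=239691
7 | pay 92518 | balance=149545
8 | pay 84653 | balance=66372

66372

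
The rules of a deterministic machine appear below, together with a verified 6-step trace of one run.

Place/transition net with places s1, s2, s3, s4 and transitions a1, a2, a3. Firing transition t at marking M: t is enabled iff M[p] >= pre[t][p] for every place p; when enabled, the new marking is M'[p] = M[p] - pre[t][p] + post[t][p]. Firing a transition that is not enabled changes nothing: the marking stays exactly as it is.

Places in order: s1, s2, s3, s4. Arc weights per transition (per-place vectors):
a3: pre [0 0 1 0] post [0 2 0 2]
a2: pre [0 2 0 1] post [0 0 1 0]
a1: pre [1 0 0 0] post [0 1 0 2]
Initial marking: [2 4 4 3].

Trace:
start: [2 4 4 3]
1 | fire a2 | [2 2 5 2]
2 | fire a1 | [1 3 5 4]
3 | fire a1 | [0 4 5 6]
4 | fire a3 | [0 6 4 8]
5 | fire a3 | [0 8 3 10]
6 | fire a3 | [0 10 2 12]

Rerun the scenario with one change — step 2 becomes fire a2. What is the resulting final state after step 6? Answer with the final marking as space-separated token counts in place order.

(re-executing from step 2 with the substitution; state before step 2: [2 2 5 2])
2 | fire a2 | [2 0 6 1]
3 | fire a1 | [1 1 6 3]
4 | fire a3 | [1 3 5 5]
5 | fire a3 | [1 5 4 7]
6 | fire a3 | [1 7 3 9]

1 7 3 9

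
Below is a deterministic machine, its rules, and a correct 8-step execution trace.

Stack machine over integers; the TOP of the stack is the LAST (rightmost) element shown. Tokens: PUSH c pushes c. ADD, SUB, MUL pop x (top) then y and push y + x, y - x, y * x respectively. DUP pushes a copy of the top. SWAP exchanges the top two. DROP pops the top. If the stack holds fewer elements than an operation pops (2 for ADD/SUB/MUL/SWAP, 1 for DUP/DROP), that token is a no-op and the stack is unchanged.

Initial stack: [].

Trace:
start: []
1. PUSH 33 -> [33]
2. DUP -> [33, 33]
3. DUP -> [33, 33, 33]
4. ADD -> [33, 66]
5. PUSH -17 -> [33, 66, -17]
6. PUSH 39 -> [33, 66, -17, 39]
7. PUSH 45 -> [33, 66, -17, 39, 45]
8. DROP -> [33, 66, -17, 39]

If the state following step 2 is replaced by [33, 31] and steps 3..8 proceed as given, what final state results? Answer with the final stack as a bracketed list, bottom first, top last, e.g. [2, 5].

[33, 62, -17, 39]

state after step 2 := [33, 31]
3. DUP -> [33, 31, 31]
4. ADD -> [33, 62]
5. PUSH -17 -> [33, 62, -17]
6. PUSH 39 -> [33, 62, -17, 39]
7. PUSH 45 -> [33, 62, -17, 39, 45]
8. DROP -> [33, 62, -17, 39]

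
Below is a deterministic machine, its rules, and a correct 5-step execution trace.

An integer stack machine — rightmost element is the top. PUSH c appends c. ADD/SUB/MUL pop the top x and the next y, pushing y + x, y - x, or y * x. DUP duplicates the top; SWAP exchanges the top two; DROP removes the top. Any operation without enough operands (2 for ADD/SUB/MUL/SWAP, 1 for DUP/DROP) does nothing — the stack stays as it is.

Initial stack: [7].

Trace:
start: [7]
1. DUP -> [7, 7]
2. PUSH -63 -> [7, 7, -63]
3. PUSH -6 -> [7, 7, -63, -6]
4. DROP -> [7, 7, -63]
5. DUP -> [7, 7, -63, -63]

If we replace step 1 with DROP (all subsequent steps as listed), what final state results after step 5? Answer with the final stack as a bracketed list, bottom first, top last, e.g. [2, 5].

[-63, -63]

(re-executing from step 1 with the substitution; state before step 1: [7])
1. DROP -> []
2. PUSH -63 -> [-63]
3. PUSH -6 -> [-63, -6]
4. DROP -> [-63]
5. DUP -> [-63, -63]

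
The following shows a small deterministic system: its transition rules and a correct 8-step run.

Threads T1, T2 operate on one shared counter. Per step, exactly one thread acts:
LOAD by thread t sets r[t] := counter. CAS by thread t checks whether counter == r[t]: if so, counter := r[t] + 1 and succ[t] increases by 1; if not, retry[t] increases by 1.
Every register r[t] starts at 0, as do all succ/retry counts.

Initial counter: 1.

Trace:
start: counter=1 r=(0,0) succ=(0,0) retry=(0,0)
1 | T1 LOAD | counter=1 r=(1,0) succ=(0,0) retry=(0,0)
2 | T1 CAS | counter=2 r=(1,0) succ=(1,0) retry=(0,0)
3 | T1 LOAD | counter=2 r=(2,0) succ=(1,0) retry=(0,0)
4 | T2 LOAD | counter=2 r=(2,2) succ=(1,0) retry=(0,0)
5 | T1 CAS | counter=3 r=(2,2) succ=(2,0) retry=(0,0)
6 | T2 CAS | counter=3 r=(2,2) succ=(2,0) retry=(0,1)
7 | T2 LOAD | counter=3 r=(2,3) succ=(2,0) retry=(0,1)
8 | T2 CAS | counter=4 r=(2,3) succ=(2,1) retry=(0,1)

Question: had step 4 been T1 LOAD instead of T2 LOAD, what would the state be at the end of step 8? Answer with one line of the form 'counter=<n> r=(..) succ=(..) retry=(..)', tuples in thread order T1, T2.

counter=4 r=(2,3) succ=(2,1) retry=(0,1)

(re-executing from step 4 with the substitution; state before step 4: counter=2 r=(2,0) succ=(1,0) retry=(0,0))
4 | T1 LOAD | counter=2 r=(2,0) succ=(1,0) retry=(0,0)
5 | T1 CAS | counter=3 r=(2,0) succ=(2,0) retry=(0,0)
6 | T2 CAS | counter=3 r=(2,0) succ=(2,0) retry=(0,1)
7 | T2 LOAD | counter=3 r=(2,3) succ=(2,0) retry=(0,1)
8 | T2 CAS | counter=4 r=(2,3) succ=(2,1) retry=(0,1)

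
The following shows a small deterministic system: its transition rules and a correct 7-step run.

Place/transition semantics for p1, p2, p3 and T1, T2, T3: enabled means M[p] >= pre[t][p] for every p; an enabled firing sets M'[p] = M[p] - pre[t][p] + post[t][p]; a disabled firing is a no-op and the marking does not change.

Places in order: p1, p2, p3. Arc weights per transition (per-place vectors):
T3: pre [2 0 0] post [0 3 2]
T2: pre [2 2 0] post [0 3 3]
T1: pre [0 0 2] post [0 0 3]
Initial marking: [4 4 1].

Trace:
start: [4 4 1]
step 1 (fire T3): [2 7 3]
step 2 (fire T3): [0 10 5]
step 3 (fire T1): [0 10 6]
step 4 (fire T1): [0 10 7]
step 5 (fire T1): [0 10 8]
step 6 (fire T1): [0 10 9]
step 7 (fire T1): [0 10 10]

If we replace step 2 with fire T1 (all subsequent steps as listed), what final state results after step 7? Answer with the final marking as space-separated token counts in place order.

(re-executing from step 2 with the substitution; state before step 2: [2 7 3])
step 2 (fire T1): [2 7 4]
step 3 (fire T1): [2 7 5]
step 4 (fire T1): [2 7 6]
step 5 (fire T1): [2 7 7]
step 6 (fire T1): [2 7 8]
step 7 (fire T1): [2 7 9]

2 7 9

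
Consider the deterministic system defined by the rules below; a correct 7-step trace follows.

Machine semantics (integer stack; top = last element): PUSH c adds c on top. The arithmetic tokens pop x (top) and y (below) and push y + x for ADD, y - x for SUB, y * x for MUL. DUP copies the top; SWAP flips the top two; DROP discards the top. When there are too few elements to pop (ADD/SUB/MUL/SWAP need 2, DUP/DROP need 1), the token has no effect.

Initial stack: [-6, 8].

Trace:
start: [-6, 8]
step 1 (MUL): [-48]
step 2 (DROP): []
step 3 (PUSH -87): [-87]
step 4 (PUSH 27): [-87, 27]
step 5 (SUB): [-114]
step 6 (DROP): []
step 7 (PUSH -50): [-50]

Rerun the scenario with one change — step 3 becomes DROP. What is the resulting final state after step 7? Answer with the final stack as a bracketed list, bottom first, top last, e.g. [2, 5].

(re-executing from step 3 with the substitution; state before step 3: [])
step 3 (DROP): []
step 4 (PUSH 27): [27]
step 5 (SUB): [27]
step 6 (DROP): []
step 7 (PUSH -50): [-50]

[-50]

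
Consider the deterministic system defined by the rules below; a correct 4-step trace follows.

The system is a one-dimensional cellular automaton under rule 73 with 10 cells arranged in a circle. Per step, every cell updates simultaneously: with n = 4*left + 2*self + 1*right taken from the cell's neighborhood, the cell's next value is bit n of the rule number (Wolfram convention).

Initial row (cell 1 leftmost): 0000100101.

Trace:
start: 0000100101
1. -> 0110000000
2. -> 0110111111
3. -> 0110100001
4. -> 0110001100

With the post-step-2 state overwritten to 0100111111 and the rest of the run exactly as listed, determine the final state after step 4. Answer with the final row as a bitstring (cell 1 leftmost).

state after step 2 := 0100111111
3. -> 0000100001
4. -> 0110001100

0110001100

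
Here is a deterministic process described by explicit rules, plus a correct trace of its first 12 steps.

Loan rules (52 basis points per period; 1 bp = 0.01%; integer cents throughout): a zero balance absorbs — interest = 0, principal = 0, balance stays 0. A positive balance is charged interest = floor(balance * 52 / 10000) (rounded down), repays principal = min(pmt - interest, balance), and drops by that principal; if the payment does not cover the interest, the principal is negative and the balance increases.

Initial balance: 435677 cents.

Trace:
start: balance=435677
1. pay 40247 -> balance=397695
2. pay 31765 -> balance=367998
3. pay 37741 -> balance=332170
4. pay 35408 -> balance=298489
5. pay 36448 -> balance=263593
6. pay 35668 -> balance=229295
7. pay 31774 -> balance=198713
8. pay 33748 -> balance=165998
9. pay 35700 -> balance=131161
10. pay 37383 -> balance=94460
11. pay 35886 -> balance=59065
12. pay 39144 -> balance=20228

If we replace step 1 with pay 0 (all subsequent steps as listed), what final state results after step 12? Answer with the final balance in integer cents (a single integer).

62836

(re-executing from step 1 with the substitution; state before step 1: balance=435677)
1. pay 0 -> balance=437942
2. pay 31765 -> balance=408454
3. pay 37741 -> balance=372836
4. pay 35408 -> balance=339366
5. pay 36448 -> balance=304682
6. pay 35668 -> balance=270598
7. pay 31774 -> balance=240231
8. pay 33748 -> balance=207732
9. pay 35700 -> balance=173112
10. pay 37383 -> balance=136629
11. pay 35886 -> balance=101453
12. pay 39144 -> balance=62836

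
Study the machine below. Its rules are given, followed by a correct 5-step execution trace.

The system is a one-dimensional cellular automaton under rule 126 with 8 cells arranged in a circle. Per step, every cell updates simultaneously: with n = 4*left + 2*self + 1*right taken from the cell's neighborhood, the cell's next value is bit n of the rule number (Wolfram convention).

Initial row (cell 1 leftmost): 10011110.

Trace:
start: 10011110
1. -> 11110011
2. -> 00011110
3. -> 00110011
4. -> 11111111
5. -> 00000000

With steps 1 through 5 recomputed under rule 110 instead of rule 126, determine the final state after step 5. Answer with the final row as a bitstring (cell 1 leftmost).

(re-executing steps 1..5 under rule 110; state before step 1: 10011110)
1. -> 10110011
2. -> 11110110
3. -> 10011111
4. -> 10110000
5. -> 11110001

11110001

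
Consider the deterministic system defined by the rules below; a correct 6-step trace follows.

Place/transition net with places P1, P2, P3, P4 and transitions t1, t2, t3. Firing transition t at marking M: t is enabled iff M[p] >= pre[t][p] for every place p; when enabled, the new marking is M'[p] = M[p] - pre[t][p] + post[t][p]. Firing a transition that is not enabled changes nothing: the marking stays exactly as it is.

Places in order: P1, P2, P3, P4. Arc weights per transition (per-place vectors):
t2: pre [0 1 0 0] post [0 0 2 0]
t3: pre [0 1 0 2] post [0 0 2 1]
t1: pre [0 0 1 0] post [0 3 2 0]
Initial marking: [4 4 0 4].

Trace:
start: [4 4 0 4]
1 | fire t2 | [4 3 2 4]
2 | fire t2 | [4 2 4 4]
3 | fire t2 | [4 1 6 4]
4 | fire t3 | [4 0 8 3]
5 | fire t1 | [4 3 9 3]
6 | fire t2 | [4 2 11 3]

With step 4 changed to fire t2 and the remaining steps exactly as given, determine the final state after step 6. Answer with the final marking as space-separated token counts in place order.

(re-executing from step 4 with the substitution; state before step 4: [4 1 6 4])
4 | fire t2 | [4 0 8 4]
5 | fire t1 | [4 3 9 4]
6 | fire t2 | [4 2 11 4]

4 2 11 4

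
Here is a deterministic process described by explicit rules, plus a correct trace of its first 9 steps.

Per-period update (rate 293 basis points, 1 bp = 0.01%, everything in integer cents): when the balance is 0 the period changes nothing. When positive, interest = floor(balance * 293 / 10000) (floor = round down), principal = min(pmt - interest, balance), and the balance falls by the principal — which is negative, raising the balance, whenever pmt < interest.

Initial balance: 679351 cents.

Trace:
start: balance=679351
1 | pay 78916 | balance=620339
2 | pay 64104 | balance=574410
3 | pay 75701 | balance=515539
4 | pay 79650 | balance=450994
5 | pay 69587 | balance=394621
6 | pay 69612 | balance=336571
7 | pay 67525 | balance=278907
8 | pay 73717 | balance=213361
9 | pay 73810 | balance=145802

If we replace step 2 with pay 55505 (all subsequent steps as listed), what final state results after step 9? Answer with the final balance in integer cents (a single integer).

156329

(re-executing from step 2 with the substitution; state before step 2: balance=620339)
2 | pay 55505 | balance=583009
3 | pay 75701 | balance=524390
4 | pay 79650 | balance=460104
5 | pay 69587 | balance=403998
6 | pay 69612 | balance=346223
7 | pay 67525 | balance=288842
8 | pay 73717 | balance=223588
9 | pay 73810 | balance=156329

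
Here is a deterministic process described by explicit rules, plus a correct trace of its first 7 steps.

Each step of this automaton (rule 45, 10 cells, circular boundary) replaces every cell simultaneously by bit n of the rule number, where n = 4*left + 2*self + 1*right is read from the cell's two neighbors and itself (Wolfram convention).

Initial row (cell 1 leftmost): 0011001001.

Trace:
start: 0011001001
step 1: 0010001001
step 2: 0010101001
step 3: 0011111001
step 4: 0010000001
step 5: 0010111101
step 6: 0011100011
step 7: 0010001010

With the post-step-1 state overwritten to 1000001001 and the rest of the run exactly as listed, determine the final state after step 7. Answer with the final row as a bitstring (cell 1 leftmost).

0010010000

state after step 1 := 1000001001
step 2: 0011101001
step 3: 0010011001
step 4: 0010010001
step 5: 0010010101
step 6: 0010011111
step 7: 0010010000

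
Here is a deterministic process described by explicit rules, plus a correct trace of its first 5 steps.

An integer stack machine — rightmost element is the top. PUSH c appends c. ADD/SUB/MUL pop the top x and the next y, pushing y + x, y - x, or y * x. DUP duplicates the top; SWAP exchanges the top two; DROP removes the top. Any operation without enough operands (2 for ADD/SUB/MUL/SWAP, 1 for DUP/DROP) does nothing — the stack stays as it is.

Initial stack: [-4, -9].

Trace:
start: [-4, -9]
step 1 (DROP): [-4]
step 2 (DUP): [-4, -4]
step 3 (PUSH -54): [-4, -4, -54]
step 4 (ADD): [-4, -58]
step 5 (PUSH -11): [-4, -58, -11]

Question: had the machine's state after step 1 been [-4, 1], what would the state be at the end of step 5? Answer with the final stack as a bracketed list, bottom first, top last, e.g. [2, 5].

[-4, 1, -53, -11]

state after step 1 := [-4, 1]
step 2 (DUP): [-4, 1, 1]
step 3 (PUSH -54): [-4, 1, 1, -54]
step 4 (ADD): [-4, 1, -53]
step 5 (PUSH -11): [-4, 1, -53, -11]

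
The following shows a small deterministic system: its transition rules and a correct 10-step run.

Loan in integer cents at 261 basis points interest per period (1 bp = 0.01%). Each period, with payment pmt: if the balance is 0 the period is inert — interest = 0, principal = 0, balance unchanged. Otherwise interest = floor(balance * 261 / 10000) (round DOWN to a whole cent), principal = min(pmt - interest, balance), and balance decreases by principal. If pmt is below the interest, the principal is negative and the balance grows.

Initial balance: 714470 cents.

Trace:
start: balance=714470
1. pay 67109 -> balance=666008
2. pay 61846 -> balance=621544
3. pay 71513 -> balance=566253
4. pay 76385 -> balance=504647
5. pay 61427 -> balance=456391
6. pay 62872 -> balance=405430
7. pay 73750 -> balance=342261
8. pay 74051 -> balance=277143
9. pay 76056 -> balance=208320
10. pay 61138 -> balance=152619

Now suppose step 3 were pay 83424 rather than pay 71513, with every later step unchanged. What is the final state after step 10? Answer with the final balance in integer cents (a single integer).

(re-executing from step 3 with the substitution; state before step 3: balance=621544)
3. pay 83424 -> balance=554342
4. pay 76385 -> balance=492425
5. pay 61427 -> balance=443850
6. pay 62872 -> balance=392562
7. pay 73750 -> balance=329057
8. pay 74051 -> balance=263594
9. pay 76056 -> balance=194417
10. pay 61138 -> balance=138353

138353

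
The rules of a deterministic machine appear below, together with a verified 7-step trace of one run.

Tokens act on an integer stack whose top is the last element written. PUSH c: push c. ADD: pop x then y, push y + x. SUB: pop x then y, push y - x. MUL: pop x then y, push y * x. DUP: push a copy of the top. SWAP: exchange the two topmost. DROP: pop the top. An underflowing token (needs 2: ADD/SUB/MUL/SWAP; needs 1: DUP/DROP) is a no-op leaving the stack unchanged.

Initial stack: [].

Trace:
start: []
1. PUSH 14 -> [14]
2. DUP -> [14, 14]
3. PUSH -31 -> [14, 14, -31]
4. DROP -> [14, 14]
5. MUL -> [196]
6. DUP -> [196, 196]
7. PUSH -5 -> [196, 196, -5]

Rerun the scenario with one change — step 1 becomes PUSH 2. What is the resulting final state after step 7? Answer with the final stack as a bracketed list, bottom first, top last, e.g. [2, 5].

[4, 4, -5]

(re-executing from step 1 with the substitution; state before step 1: [])
1. PUSH 2 -> [2]
2. DUP -> [2, 2]
3. PUSH -31 -> [2, 2, -31]
4. DROP -> [2, 2]
5. MUL -> [4]
6. DUP -> [4, 4]
7. PUSH -5 -> [4, 4, -5]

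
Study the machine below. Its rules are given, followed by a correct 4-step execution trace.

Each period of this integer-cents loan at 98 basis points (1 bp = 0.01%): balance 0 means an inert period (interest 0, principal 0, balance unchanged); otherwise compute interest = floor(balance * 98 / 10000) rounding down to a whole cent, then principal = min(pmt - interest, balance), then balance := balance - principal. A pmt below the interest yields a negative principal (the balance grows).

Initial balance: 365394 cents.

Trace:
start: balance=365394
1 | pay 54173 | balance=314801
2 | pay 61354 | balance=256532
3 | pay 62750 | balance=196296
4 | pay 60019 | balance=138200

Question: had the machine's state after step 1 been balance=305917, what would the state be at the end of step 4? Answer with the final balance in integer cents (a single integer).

129051

state after step 1 := balance=305917
2 | pay 61354 | balance=247560
3 | pay 62750 | balance=187236
4 | pay 60019 | balance=129051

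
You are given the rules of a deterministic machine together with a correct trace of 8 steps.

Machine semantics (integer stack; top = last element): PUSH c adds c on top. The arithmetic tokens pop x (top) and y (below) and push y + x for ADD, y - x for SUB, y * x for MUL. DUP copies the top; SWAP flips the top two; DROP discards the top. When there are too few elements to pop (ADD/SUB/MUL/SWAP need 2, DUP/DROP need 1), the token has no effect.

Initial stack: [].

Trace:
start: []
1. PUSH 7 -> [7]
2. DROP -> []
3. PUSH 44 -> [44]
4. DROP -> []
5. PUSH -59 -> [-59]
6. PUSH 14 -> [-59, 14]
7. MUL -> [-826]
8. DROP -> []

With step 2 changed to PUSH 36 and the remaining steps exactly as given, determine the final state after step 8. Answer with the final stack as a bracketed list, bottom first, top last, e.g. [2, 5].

[7, 36]

(re-executing from step 2 with the substitution; state before step 2: [7])
2. PUSH 36 -> [7, 36]
3. PUSH 44 -> [7, 36, 44]
4. DROP -> [7, 36]
5. PUSH -59 -> [7, 36, -59]
6. PUSH 14 -> [7, 36, -59, 14]
7. MUL -> [7, 36, -826]
8. DROP -> [7, 36]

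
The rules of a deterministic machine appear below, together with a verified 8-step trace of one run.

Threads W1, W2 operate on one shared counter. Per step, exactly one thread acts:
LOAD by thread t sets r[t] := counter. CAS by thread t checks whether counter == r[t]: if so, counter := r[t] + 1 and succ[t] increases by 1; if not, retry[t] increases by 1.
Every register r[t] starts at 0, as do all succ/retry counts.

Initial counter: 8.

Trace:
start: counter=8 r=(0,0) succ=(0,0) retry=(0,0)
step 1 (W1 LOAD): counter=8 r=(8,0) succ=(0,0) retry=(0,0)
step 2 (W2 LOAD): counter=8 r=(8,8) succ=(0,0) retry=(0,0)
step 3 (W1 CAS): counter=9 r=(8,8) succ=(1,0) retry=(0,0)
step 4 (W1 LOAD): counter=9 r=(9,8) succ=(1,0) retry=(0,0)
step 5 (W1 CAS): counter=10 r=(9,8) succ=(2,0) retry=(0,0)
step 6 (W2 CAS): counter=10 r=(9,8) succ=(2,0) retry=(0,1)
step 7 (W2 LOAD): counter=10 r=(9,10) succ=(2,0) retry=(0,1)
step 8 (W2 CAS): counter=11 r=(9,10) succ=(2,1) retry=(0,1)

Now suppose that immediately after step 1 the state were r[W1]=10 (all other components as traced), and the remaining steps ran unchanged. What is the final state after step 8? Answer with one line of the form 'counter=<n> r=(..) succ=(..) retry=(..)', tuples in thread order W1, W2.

state after step 1 := counter=8 r=(10,0) succ=(0,0) retry=(0,0)
step 2 (W2 LOAD): counter=8 r=(10,8) succ=(0,0) retry=(0,0)
step 3 (W1 CAS): counter=8 r=(10,8) succ=(0,0) retry=(1,0)
step 4 (W1 LOAD): counter=8 r=(8,8) succ=(0,0) retry=(1,0)
step 5 (W1 CAS): counter=9 r=(8,8) succ=(1,0) retry=(1,0)
step 6 (W2 CAS): counter=9 r=(8,8) succ=(1,0) retry=(1,1)
step 7 (W2 LOAD): counter=9 r=(8,9) succ=(1,0) retry=(1,1)
step 8 (W2 CAS): counter=10 r=(8,9) succ=(1,1) retry=(1,1)

counter=10 r=(8,9) succ=(1,1) retry=(1,1)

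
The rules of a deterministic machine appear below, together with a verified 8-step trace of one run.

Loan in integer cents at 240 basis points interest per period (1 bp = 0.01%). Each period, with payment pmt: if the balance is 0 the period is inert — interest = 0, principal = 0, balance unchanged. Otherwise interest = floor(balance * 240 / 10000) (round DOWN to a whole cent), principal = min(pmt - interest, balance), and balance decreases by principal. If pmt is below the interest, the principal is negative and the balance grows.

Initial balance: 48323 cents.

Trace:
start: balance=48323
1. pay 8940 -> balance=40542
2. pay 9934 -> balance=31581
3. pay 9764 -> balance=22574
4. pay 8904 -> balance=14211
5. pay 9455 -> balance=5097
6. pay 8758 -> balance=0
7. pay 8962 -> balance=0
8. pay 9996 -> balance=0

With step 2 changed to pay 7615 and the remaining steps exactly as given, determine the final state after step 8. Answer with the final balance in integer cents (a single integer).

(re-executing from step 2 with the substitution; state before step 2: balance=40542)
2. pay 7615 -> balance=33900
3. pay 9764 -> balance=24949
4. pay 8904 -> balance=16643
5. pay 9455 -> balance=7587
6. pay 8758 -> balance=0
7. pay 8962 -> balance=0
8. pay 9996 -> balance=0

0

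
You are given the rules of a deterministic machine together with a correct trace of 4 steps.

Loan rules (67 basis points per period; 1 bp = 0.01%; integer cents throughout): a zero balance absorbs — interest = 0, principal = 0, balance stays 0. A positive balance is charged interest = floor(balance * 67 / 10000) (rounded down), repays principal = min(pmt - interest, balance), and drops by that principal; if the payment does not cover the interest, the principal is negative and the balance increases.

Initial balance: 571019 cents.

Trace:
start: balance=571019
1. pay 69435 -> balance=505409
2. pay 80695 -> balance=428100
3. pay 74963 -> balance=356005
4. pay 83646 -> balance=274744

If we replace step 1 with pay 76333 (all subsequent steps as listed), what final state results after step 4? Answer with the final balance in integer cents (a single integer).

(re-executing from step 1 with the substitution; state before step 1: balance=571019)
1. pay 76333 -> balance=498511
2. pay 80695 -> balance=421156
3. pay 74963 -> balance=349014
4. pay 83646 -> balance=267706

267706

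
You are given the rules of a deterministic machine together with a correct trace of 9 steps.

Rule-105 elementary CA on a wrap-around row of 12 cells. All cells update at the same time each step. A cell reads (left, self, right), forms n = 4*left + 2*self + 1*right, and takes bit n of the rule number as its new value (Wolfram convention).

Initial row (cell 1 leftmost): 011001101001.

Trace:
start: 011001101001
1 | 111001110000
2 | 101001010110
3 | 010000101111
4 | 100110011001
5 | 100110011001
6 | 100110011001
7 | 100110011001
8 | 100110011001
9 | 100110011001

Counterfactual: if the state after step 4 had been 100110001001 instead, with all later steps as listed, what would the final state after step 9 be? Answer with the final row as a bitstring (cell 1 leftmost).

state after step 4 := 100110001001
5 | 100110100001
6 | 100111001101
7 | 100101001111
8 | 100010001000
9 | 001000100010

001000100010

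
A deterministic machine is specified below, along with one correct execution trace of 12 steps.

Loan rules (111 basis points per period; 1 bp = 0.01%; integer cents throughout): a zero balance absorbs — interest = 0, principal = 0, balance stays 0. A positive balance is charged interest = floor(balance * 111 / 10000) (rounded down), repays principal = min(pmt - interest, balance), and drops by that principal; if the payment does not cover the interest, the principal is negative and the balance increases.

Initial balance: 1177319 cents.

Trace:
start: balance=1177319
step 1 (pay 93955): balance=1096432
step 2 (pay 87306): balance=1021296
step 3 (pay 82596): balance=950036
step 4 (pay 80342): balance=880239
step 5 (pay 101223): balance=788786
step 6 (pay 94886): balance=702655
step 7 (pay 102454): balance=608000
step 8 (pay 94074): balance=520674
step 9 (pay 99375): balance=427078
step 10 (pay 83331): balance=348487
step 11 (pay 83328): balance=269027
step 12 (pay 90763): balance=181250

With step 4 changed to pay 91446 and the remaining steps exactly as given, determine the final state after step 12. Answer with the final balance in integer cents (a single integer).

(re-executing from step 4 with the substitution; state before step 4: balance=950036)
step 4 (pay 91446): balance=869135
step 5 (pay 101223): balance=777559
step 6 (pay 94886): balance=691303
step 7 (pay 102454): balance=596522
step 8 (pay 94074): balance=509069
step 9 (pay 99375): balance=415344
step 10 (pay 83331): balance=336623
step 11 (pay 83328): balance=257031
step 12 (pay 90763): balance=169121

169121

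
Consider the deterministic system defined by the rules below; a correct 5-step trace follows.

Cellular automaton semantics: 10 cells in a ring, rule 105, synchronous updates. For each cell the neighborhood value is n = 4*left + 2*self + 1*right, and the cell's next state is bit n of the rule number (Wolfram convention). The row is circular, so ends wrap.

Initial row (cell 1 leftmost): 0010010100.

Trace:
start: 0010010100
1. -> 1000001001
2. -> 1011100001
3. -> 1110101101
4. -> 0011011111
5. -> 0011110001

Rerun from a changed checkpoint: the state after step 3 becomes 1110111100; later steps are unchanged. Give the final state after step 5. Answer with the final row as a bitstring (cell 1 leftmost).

state after step 3 := 1110111100
4. -> 1011100100
5. -> 0110100000

0110100000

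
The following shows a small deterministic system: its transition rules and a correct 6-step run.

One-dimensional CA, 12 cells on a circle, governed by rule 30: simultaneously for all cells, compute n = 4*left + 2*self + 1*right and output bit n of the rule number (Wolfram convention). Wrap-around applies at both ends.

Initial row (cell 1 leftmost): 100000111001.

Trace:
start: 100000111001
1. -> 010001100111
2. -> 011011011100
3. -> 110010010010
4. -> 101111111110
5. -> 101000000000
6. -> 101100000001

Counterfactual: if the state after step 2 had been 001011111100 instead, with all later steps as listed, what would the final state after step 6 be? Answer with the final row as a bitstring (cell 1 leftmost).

011000101010

state after step 2 := 001011111100
3. -> 011010000010
4. -> 110011000111
5. -> 001110101100
6. -> 011000101010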